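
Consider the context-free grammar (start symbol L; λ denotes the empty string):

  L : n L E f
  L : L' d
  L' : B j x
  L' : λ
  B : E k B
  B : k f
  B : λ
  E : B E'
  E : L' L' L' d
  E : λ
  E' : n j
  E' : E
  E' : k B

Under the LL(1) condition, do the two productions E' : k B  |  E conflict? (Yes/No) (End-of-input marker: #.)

FIRST(k B) = { k } and FIRST(E) = { d, j, k, n, λ }.
Both contain k, so the two alternatives are not disjoint — LL(1) conflict.

Yes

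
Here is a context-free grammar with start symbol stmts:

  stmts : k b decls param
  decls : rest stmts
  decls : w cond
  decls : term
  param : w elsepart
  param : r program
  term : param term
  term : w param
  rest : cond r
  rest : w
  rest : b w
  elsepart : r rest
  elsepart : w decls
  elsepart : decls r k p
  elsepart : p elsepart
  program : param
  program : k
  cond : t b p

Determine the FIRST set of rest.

From rest : cond r: add FIRST(cond) = { t }.
rest : w contributes {w}.
rest : b w contributes {b}.
Union: FIRST(rest) = { b, t, w }.

{ b, t, w }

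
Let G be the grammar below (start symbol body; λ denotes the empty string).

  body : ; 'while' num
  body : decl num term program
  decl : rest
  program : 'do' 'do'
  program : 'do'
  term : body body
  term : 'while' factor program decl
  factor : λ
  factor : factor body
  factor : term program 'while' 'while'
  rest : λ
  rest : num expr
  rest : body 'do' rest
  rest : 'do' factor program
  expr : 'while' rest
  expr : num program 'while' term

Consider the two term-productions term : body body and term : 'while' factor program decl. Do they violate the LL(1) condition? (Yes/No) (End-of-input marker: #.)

FIRST(body body) = { 'do', ;, num } and FIRST('while' factor program decl) = { 'while' }.
The FIRST sets are disjoint and neither alternative is nullable — no conflict.

No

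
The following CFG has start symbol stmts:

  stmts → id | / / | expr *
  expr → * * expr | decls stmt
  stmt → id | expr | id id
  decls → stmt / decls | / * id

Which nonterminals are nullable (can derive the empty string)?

{ } (none)

No nonterminal has an empty production or an RHS whose symbols are all nullable.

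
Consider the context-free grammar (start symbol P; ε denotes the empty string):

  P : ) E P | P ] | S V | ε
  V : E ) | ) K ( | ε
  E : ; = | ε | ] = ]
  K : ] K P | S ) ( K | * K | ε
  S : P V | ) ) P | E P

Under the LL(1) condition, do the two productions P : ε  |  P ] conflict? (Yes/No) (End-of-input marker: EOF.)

FIRST(ε) = { ε } and FIRST(P ]) = { ), ;, ] }.
The first alternative is nullable and FOLLOW(P) = { EOF, (, ), ;, ] } shares ) with FIRST of the second — conflict.

Yes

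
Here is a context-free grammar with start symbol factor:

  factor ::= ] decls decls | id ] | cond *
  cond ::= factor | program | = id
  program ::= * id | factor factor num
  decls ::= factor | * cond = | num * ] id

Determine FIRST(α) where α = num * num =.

num is a terminal; add {num} and stop.

{ num }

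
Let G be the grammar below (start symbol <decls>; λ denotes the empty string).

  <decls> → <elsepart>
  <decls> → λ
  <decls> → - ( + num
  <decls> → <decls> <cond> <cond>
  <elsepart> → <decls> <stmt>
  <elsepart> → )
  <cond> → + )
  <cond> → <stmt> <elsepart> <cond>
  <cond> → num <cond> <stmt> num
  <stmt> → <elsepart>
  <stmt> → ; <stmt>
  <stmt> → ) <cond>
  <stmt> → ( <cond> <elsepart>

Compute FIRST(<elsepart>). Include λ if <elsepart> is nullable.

From <elsepart> → <decls> <stmt>: <decls> nullable, take FIRST(<decls>) ∪ FIRST(<stmt>) = { (, ), +, -, ;, num }.
<elsepart> → ) contributes {)}.
Union: FIRST(<elsepart>) = { (, ), +, -, ;, num }.

{ (, ), +, -, ;, num }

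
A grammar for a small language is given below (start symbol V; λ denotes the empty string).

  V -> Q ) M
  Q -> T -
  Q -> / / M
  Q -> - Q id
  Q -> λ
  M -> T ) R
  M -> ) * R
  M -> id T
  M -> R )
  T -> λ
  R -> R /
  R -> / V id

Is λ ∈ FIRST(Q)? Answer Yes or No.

Q has an λ-production, so Q ⇒ λ.

Yes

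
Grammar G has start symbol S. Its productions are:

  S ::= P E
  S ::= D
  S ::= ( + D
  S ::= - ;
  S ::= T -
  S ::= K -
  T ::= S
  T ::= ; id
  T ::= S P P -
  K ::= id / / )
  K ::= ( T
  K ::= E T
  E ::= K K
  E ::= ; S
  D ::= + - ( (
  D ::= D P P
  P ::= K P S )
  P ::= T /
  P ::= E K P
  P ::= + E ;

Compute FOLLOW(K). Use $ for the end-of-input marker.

In S ::= K -: add FIRST(-) = { - }.
In E ::= K K: add FIRST(K) = { (, ;, id }.
In E ::= K K: K is at the end, add FOLLOW(E) = { $, (, ), +, -, /, ;, id }.
In P ::= K P S ): add FIRST(P S )) = { (, +, -, ;, id }.
In P ::= E K P: add FIRST(P) = { (, +, -, ;, id }.
Union: FOLLOW(K) = { $, (, ), +, -, /, ;, id }.

{ $, (, ), +, -, /, ;, id }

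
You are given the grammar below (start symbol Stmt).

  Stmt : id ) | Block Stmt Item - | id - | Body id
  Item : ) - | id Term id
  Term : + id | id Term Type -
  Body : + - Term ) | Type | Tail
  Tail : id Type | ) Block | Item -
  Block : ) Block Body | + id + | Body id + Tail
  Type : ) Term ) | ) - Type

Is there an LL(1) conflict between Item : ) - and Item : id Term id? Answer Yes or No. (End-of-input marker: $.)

No

FIRST() -) = { ) } and FIRST(id Term id) = { id }.
The FIRST sets are disjoint and neither alternative is nullable — no conflict.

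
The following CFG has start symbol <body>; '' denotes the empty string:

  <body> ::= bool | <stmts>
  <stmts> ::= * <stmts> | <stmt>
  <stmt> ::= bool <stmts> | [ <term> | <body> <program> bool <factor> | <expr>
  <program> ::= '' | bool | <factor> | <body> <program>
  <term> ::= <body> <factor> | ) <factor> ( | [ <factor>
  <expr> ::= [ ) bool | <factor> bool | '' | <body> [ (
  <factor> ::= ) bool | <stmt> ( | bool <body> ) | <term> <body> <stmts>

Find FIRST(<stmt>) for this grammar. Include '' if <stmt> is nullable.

{ (, ), *, [, bool, '' }

<stmt> ::= bool <stmts> contributes {bool}.
<stmt> ::= [ <term> contributes {[}.
From <stmt> ::= <body> <program> bool <factor>: <body>, <program> nullable, take FIRST(<body>) ∪ FIRST(<program>) ∪ {bool} = { (, ), *, [, bool }.
From <stmt> ::= <expr>: add FIRST(<expr>) = { (, ), *, [, bool, '' } (including '' since <expr> is nullable).
Union: FIRST(<stmt>) = { (, ), *, [, bool, '' }.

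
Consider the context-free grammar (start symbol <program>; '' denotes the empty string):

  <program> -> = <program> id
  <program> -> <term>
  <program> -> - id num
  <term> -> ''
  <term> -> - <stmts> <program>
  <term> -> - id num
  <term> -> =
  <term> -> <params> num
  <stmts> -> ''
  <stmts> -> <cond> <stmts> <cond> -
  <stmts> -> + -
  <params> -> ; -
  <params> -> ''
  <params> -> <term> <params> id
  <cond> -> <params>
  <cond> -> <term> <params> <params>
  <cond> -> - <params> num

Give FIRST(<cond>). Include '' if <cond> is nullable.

{ -, ;, =, id, num, '' }

From <cond> -> <params>: add FIRST(<params>) = { -, ;, =, id, num, '' } (including '' since <params> is nullable).
From <cond> -> <term> <params> <params>: <term>, <params>, <params> nullable, take FIRST(<term>) ∪ FIRST(<params>) ∪ FIRST(<params>) = { -, ;, =, id, num }; also '' since the whole RHS is nullable.
<cond> -> - <params> num contributes {-}.
Union: FIRST(<cond>) = { -, ;, =, id, num, '' }.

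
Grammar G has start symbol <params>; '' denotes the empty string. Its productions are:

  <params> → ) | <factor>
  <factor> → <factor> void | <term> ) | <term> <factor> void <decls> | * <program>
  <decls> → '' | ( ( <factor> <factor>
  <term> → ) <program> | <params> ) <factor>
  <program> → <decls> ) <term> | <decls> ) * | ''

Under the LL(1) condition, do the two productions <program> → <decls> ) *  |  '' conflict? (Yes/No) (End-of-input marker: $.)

FIRST(<decls> ) *) = { (, ) } and FIRST('') = { '' }.
The second alternative is nullable and FOLLOW(<program>) = { $, ), *, void } shares ) with FIRST of the first — conflict.

Yes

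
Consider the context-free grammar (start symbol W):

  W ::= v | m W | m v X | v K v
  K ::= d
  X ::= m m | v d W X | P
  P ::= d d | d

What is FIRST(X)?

{ d, m, v }

X ::= m m contributes {m}.
X ::= v d W X contributes {v}.
From X ::= P: add FIRST(P) = { d }.
Union: FIRST(X) = { d, m, v }.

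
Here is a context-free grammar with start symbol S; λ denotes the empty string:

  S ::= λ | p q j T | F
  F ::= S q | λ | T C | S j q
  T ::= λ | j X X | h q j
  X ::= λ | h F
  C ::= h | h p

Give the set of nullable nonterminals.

{ F, S, T, X }

Directly nullable (have an λ-production): S, F, T, X.
No other nonterminal has a production whose RHS symbols are all nullable.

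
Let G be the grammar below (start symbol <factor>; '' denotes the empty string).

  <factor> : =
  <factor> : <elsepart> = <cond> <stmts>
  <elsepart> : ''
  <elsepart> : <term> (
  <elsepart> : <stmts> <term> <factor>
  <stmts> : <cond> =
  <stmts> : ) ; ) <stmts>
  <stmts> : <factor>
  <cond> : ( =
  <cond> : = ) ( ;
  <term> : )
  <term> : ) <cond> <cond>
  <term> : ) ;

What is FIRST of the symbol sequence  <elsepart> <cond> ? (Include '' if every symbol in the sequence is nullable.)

{ (, ), = }

Add FIRST(<elsepart>)\{''} = { (, ), = }; <elsepart> is nullable, continue.
Add FIRST(<cond>) = { (, = }; <cond> is not nullable, stop.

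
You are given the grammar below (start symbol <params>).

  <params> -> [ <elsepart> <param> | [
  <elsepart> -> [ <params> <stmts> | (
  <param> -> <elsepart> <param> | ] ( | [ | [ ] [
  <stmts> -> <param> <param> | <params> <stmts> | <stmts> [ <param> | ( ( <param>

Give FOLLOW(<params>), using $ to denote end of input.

{ $, (, [, ] }

<params> is the start symbol, so $ ∈ FOLLOW(<params>).
In <elsepart> -> [ <params> <stmts>: add FIRST(<stmts>) = { (, [, ] }.
In <stmts> -> <params> <stmts>: add FIRST(<stmts>) = { (, [, ] }.
Union: FOLLOW(<params>) = { $, (, [, ] }.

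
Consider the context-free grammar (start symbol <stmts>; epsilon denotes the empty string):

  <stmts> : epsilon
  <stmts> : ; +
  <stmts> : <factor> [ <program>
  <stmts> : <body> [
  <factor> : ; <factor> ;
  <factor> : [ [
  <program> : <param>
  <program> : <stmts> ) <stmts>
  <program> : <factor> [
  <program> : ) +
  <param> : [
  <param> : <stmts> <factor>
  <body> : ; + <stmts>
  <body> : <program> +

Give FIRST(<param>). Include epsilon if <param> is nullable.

<param> : [ contributes {[}.
From <param> : <stmts> <factor>: <stmts> nullable, take FIRST(<stmts>) ∪ FIRST(<factor>) = { ), ;, [ }.
Union: FIRST(<param>) = { ), ;, [ }.

{ ), ;, [ }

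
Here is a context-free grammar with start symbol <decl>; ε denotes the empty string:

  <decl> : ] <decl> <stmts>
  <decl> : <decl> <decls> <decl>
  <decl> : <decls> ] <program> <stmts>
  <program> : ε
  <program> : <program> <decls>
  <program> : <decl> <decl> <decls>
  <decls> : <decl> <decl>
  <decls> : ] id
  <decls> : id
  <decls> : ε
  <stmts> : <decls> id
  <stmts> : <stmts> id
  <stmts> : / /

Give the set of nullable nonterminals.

{ <decls>, <program> }

Directly nullable (have an ε-production): <program>, <decls>.
No other nonterminal has a production whose RHS symbols are all nullable.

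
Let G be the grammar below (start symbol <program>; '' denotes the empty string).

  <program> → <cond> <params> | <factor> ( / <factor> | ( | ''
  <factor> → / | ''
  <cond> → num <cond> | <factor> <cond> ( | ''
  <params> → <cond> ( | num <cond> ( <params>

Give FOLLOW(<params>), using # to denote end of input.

In <program> → <cond> <params>: <params> is at the end, add FOLLOW(<program>) = { # }.
In <params> → num <cond> ( <params>: <params> is at the end, add FOLLOW(<params>) = { # }.
Union: FOLLOW(<params>) = { # }.

{ # }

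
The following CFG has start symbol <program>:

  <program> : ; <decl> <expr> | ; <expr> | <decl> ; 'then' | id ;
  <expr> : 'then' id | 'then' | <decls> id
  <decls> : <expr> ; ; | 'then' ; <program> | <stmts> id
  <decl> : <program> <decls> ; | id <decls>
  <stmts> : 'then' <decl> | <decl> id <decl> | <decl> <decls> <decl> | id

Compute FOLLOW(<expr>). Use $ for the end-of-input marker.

In <program> : ; <decl> <expr>: <expr> is at the end, add FOLLOW(<program>) = { $, 'then', ;, id }.
In <program> : ; <expr>: <expr> is at the end, add FOLLOW(<program>) = { $, 'then', ;, id }.
In <decls> : <expr> ; ;: add FIRST(; ;) = { ; }.
Union: FOLLOW(<expr>) = { $, 'then', ;, id }.

{ $, 'then', ;, id }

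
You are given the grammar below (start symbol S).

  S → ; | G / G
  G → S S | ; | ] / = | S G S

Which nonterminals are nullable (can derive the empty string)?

No nonterminal has an empty production or an RHS whose symbols are all nullable.

{ } (none)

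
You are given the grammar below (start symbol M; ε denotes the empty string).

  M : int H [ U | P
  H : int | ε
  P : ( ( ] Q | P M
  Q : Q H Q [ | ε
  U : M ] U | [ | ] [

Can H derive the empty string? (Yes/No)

Yes

H has an ε-production, so H ⇒ ε.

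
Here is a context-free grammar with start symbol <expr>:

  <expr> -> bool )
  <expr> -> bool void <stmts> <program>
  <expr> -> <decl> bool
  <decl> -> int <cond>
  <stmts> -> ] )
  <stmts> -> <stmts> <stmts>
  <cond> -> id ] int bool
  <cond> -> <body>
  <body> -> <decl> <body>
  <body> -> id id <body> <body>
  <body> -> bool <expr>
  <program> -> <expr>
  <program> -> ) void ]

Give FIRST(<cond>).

<cond> -> id ] int bool contributes {id}.
From <cond> -> <body>: add FIRST(<body>) = { bool, id, int }.
Union: FIRST(<cond>) = { bool, id, int }.

{ bool, id, int }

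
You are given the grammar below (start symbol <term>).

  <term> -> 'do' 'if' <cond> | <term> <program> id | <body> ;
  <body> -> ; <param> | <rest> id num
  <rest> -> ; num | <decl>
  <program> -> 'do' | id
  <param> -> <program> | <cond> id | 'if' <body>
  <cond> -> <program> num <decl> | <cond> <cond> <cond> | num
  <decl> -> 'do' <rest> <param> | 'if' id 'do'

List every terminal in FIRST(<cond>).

{ 'do', id, num }

From <cond> -> <program> num <decl>: add FIRST(<program>) = { 'do', id }.
From <cond> -> <cond> <cond> <cond>: add FIRST(<cond>) = { 'do', id, num }.
<cond> -> num contributes {num}.
Union: FIRST(<cond>) = { 'do', id, num }.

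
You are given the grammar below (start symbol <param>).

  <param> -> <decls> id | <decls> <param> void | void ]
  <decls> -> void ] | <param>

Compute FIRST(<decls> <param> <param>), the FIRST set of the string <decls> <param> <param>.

{ void }

Add FIRST(<decls>) = { void }; <decls> is not nullable, stop.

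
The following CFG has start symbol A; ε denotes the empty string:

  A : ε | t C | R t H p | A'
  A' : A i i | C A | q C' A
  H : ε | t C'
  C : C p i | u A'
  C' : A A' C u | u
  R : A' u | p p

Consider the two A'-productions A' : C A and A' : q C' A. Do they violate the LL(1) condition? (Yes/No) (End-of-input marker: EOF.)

FIRST(C A) = { u } and FIRST(q C' A) = { q }.
The FIRST sets are disjoint and neither alternative is nullable — no conflict.

No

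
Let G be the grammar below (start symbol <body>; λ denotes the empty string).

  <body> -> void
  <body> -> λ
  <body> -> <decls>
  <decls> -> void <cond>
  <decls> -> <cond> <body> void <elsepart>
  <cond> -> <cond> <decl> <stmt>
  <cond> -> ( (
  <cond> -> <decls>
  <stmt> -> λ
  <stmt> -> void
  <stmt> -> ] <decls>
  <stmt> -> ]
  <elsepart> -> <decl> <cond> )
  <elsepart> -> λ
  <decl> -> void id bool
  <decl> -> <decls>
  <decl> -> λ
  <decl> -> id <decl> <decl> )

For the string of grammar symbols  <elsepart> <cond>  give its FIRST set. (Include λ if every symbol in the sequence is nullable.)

Add FIRST(<elsepart>)\{λ} = { (, id, void }; <elsepart> is nullable, continue.
Add FIRST(<cond>) = { (, void }; <cond> is not nullable, stop.

{ (, id, void }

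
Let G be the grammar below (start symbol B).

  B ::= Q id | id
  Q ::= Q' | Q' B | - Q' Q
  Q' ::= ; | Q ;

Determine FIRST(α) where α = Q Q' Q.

{ -, ; }

Add FIRST(Q) = { -, ; }; Q is not nullable, stop.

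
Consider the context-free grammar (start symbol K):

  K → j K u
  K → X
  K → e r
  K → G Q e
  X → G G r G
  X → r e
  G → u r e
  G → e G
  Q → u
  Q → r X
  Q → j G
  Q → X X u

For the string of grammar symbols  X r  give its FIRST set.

{ e, r, u }

Add FIRST(X) = { e, r, u }; X is not nullable, stop.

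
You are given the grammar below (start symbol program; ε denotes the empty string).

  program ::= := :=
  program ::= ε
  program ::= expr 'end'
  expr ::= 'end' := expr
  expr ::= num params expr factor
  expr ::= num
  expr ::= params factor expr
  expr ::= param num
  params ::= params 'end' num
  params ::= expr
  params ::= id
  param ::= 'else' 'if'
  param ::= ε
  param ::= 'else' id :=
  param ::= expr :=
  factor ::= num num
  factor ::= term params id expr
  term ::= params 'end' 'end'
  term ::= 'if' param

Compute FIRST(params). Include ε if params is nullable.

From params ::= params 'end' num: add FIRST(params) = { 'else', 'end', id, num }.
From params ::= expr: add FIRST(expr) = { 'else', 'end', id, num }.
params ::= id contributes {id}.
Union: FIRST(params) = { 'else', 'end', id, num }.

{ 'else', 'end', id, num }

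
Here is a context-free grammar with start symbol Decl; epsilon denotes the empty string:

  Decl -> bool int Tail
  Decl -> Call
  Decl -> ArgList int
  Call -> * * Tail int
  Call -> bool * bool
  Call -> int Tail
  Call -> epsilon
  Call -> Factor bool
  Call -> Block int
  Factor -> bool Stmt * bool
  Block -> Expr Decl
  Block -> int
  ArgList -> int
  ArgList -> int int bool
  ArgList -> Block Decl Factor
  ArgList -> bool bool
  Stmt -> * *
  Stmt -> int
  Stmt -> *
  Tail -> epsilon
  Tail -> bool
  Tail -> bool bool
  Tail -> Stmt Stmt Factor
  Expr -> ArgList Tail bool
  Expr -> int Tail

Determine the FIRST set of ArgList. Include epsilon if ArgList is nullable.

{ bool, int }

ArgList -> int contributes {int}.
ArgList -> int int bool contributes {int}.
From ArgList -> Block Decl Factor: add FIRST(Block) = { bool, int }.
ArgList -> bool bool contributes {bool}.
Union: FIRST(ArgList) = { bool, int }.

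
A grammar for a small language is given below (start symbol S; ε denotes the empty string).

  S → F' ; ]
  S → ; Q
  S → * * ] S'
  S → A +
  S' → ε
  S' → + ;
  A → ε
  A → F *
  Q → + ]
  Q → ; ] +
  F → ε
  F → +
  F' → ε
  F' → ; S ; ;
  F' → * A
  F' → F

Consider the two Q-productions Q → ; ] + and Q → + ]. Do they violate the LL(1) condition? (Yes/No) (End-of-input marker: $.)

No

FIRST(; ] +) = { ; } and FIRST(+ ]) = { + }.
The FIRST sets are disjoint and neither alternative is nullable — no conflict.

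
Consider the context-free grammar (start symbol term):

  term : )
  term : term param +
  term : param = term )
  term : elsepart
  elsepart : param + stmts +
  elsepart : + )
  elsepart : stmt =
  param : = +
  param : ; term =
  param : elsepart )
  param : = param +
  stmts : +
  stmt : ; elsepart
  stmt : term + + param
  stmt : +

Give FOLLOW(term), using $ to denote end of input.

{ $, ), +, ;, = }

term is the start symbol, so $ ∈ FOLLOW(term).
In term : term param +: add FIRST(param +) = { ), +, ;, = }.
In term : param = term ): add FIRST()) = { ) }.
In param : ; term =: add FIRST(=) = { = }.
In stmt : term + + param: add FIRST(+ + param) = { + }.
Union: FOLLOW(term) = { $, ), +, ;, = }.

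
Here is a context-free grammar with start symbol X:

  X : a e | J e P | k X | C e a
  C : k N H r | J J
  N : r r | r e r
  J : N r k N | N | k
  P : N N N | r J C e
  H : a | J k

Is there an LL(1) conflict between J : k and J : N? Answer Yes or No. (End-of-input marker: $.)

FIRST(k) = { k } and FIRST(N) = { r }.
The FIRST sets are disjoint and neither alternative is nullable — no conflict.

No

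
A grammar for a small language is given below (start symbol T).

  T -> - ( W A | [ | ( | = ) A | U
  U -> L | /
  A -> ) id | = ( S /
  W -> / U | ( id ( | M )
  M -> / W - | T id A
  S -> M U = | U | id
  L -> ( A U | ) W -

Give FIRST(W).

W -> / U contributes {/}.
W -> ( id ( contributes {(}.
From W -> M ): add FIRST(M) = { (, ), -, /, =, [ }.
Union: FIRST(W) = { (, ), -, /, =, [ }.

{ (, ), -, /, =, [ }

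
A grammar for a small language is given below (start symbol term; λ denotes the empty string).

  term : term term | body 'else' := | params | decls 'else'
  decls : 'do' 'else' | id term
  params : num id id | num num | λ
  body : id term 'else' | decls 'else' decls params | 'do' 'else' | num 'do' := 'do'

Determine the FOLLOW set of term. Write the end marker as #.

{ #, 'do', 'else', id, num }

term is the start symbol, so # ∈ FOLLOW(term).
In term : term term: add FIRST(term)\{λ} = { 'do', id, num }.
  Since term is nullable, also add FOLLOW(term) = { #, 'do', 'else', id, num }.
In term : term term: term is at the end, add FOLLOW(term) = { #, 'do', 'else', id, num }.
In decls : id term: term is at the end, add FOLLOW(decls) = { 'else', num }.
In body : id term 'else': add FIRST('else') = { 'else' }.
Union: FOLLOW(term) = { #, 'do', 'else', id, num }.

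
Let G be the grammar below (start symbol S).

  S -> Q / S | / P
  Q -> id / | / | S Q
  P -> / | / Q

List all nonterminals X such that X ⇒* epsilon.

{ } (none)

No nonterminal has an empty production or an RHS whose symbols are all nullable.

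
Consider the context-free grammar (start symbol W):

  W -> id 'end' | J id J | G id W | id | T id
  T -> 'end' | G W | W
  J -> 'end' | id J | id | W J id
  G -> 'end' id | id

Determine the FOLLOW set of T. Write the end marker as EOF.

In W -> T id: add FIRST(id) = { id }.
Union: FOLLOW(T) = { id }.

{ id }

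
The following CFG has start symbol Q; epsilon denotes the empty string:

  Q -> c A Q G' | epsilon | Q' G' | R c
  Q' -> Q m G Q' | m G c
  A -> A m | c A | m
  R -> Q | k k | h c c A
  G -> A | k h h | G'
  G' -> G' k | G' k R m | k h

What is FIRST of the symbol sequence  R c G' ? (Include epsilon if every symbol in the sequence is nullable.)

{ c, h, k, m }

Add FIRST(R)\{epsilon} = { c, h, k, m }; R is nullable, continue.
c is a terminal; add {c} and stop.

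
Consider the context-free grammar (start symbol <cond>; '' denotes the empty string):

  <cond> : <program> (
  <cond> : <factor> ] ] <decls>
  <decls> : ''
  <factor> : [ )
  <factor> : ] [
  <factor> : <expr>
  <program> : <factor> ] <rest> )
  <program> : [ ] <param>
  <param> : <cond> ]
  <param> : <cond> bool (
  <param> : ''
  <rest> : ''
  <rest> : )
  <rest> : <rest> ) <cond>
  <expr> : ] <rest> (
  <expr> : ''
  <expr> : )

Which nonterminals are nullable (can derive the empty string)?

Directly nullable (have an ''-production): <decls>, <param>, <rest>, <expr>.
<factor> : <expr> with every symbol nullable, so <factor> is nullable.
No other nonterminal has a production whose RHS symbols are all nullable.

{ <decls>, <expr>, <factor>, <param>, <rest> }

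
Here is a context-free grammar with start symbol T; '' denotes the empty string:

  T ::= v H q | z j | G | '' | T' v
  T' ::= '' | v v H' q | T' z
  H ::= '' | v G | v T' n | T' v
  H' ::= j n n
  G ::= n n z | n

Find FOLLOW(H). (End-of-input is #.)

{ q }

In T ::= v H q: add FIRST(q) = { q }.
Union: FOLLOW(H) = { q }.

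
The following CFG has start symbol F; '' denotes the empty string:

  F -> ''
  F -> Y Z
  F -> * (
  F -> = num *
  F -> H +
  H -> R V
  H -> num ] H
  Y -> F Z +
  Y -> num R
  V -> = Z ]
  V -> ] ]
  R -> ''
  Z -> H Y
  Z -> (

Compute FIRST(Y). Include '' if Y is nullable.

From Y -> F Z +: F nullable, take FIRST(F) ∪ FIRST(Z) = { (, *, =, ], num }.
Y -> num R contributes {num}.
Union: FIRST(Y) = { (, *, =, ], num }.

{ (, *, =, ], num }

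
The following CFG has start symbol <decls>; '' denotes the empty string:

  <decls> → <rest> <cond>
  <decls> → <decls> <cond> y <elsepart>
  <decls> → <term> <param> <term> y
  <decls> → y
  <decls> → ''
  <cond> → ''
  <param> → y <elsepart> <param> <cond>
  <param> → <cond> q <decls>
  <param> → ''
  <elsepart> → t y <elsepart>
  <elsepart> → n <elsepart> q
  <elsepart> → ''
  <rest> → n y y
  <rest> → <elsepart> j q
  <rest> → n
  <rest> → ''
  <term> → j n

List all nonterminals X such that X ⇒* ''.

Directly nullable (have an ''-production): <decls>, <cond>, <param>, <elsepart>, <rest>.
No other nonterminal has a production whose RHS symbols are all nullable.

{ <cond>, <decls>, <elsepart>, <param>, <rest> }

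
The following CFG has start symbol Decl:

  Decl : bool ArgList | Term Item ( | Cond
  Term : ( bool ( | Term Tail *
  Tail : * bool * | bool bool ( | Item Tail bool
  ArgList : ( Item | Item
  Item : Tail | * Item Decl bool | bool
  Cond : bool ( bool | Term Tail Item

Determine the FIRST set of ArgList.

{ (, *, bool }

ArgList : ( Item contributes {(}.
From ArgList : Item: add FIRST(Item) = { *, bool }.
Union: FIRST(ArgList) = { (, *, bool }.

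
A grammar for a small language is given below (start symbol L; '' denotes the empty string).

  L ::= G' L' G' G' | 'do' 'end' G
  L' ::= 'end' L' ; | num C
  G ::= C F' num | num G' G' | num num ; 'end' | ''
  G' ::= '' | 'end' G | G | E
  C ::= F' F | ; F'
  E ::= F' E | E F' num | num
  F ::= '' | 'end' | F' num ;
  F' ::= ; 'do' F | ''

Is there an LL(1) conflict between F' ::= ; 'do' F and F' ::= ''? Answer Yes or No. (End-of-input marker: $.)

Yes

FIRST(; 'do' F) = { ; } and FIRST('') = { '' }.
The second alternative is nullable and FOLLOW(F') = { $, 'end', ;, num } shares ; with FIRST of the first — conflict.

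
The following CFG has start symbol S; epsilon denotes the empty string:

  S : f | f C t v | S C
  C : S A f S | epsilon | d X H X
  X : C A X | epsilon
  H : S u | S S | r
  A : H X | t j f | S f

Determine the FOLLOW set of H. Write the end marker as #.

{ #, d, f, r, t, u }

In C : d X H X: add FIRST(X)\{epsilon} = { d, f, r, t }.
  Since X is nullable, also add FOLLOW(C) = { #, d, f, r, t, u }.
In A : H X: add FIRST(X)\{epsilon} = { d, f, r, t }.
  Since X is nullable, also add FOLLOW(A) = { #, d, f, r, t, u }.
Union: FOLLOW(H) = { #, d, f, r, t, u }.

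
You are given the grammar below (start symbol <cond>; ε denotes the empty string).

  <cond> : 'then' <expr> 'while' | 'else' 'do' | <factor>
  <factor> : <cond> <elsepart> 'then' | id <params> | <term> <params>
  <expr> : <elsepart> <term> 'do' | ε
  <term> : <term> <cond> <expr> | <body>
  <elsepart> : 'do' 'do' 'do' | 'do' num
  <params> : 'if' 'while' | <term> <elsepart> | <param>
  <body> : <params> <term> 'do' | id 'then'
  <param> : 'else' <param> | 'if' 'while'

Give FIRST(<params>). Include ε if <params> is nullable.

{ 'else', 'if', id }

<params> : 'if' 'while' contributes {'if'}.
From <params> : <term> <elsepart>: add FIRST(<term>) = { 'else', 'if', id }.
From <params> : <param>: add FIRST(<param>) = { 'else', 'if' }.
Union: FIRST(<params>) = { 'else', 'if', id }.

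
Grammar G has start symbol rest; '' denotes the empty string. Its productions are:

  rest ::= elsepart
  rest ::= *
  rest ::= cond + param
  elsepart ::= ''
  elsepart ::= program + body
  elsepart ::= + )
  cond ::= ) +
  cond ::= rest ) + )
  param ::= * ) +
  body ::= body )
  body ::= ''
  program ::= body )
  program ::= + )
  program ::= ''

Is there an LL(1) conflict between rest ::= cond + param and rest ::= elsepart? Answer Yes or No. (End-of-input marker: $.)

FIRST(cond + param) = { ), *, + } and FIRST(elsepart) = { ), +, '' }.
Both contain ), so the two alternatives are not disjoint — LL(1) conflict.

Yes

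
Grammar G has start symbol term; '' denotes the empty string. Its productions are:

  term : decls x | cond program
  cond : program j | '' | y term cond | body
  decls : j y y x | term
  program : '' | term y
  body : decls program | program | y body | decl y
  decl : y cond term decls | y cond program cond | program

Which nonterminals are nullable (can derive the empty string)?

Directly nullable (have an ''-production): cond, program.
decls : term with every symbol nullable, so decls is nullable.
decl : program with every symbol nullable, so decl is nullable.
term : cond program with every symbol nullable, so term is nullable.
body : decls program with every symbol nullable, so body is nullable.

{ body, cond, decl, decls, program, term }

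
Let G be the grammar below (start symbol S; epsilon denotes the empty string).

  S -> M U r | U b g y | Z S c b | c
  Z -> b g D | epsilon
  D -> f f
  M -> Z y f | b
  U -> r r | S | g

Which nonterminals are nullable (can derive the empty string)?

Directly nullable (have an epsilon-production): Z.
No other nonterminal has a production whose RHS symbols are all nullable.

{ Z }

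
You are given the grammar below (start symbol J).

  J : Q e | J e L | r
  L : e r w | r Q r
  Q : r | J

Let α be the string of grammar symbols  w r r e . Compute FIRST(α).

w is a terminal; add {w} and stop.

{ w }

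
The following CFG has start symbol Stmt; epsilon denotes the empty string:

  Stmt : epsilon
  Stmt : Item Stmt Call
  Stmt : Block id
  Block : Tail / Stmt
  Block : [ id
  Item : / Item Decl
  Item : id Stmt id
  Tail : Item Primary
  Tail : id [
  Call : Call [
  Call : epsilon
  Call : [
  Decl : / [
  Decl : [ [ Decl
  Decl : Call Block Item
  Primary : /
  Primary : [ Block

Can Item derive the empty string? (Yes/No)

Nullable nonterminals: Call, Stmt.
No production of Item has an RHS whose symbols are all nullable, so Item is not nullable.

No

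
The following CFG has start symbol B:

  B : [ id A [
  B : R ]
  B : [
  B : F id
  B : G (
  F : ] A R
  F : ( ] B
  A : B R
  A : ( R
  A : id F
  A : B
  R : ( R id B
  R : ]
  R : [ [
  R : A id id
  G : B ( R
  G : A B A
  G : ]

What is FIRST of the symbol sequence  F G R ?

{ (, ] }

Add FIRST(F) = { (, ] }; F is not nullable, stop.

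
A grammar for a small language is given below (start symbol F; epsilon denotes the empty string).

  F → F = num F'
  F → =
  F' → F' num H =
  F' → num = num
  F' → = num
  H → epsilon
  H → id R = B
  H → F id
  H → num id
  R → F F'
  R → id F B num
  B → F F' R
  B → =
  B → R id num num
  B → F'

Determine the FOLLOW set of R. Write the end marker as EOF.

{ =, id, num }

In H → id R = B: add FIRST(= B) = { = }.
In B → F F' R: R is at the end, add FOLLOW(B) = { =, num }.
In B → R id num num: add FIRST(id num num) = { id }.
Union: FOLLOW(R) = { =, id, num }.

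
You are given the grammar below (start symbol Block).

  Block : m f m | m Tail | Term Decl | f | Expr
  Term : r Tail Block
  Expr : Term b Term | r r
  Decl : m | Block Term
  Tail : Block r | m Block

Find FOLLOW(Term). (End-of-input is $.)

{ $, b, f, m, r }

In Block : Term Decl: add FIRST(Decl) = { f, m, r }.
In Expr : Term b Term: add FIRST(b Term) = { b }.
In Expr : Term b Term: Term is at the end, add FOLLOW(Expr) = { $, b, f, m, r }.
In Decl : Block Term: Term is at the end, add FOLLOW(Decl) = { $, b, f, m, r }.
Union: FOLLOW(Term) = { $, b, f, m, r }.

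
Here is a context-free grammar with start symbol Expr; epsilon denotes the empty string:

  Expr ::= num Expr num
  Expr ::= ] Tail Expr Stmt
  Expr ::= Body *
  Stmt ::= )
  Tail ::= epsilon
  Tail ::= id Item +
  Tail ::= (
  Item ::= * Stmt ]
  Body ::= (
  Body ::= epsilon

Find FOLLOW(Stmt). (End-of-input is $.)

{ $, ), ], num }

In Expr ::= ] Tail Expr Stmt: Stmt is at the end, add FOLLOW(Expr) = { $, ), num }.
In Item ::= * Stmt ]: add FIRST(]) = { ] }.
Union: FOLLOW(Stmt) = { $, ), ], num }.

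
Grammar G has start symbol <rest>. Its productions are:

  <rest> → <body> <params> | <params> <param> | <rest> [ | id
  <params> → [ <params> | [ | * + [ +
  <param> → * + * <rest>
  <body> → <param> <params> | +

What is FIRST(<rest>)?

From <rest> → <body> <params>: add FIRST(<body>) = { *, + }.
From <rest> → <params> <param>: add FIRST(<params>) = { *, [ }.
From <rest> → <rest> [: add FIRST(<rest>) = { *, +, [, id }.
<rest> → id contributes {id}.
Union: FIRST(<rest>) = { *, +, [, id }.

{ *, +, [, id }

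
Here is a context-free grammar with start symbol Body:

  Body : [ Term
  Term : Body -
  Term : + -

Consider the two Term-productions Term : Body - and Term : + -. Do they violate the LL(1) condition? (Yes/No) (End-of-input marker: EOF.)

No

FIRST(Body -) = { [ } and FIRST(+ -) = { + }.
The FIRST sets are disjoint and neither alternative is nullable — no conflict.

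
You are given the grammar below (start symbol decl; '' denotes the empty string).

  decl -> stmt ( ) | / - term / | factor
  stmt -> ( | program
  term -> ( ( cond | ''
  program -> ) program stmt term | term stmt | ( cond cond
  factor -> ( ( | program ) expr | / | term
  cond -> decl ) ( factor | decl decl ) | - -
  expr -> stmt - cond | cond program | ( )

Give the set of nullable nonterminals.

{ decl, factor, term }

Directly nullable (have an ''-production): term.
decl -> factor with every symbol nullable, so decl is nullable.
factor -> term with every symbol nullable, so factor is nullable.
No other nonterminal has a production whose RHS symbols are all nullable.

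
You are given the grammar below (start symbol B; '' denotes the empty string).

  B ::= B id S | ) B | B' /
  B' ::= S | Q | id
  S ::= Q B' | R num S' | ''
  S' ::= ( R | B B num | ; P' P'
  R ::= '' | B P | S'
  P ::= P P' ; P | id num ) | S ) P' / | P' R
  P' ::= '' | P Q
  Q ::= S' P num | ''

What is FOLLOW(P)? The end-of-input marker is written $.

In R ::= B P: P is at the end, add FOLLOW(R) = { $, (, ), /, ;, id, num }.
In P ::= P P' ; P: add FIRST(P' ; P) = { (, ), /, ;, id, num }.
In P ::= P P' ; P: P is at the end, add FOLLOW(P) = { $, (, ), /, ;, id, num }.
In P' ::= P Q: add FIRST(Q)\{''} = { (, ), /, ;, id, num }.
  Since Q is nullable, also add FOLLOW(P') = { $, (, ), /, ;, id, num }.
In Q ::= S' P num: add FIRST(num) = { num }.
Union: FOLLOW(P) = { $, (, ), /, ;, id, num }.

{ $, (, ), /, ;, id, num }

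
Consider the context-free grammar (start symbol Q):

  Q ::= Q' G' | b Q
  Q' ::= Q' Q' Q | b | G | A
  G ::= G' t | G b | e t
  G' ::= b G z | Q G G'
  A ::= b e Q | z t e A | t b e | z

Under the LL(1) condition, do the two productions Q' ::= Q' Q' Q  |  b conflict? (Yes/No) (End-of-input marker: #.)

FIRST(Q' Q' Q) = { b, e, t, z } and FIRST(b) = { b }.
Both contain b, so the two alternatives are not disjoint — LL(1) conflict.

Yes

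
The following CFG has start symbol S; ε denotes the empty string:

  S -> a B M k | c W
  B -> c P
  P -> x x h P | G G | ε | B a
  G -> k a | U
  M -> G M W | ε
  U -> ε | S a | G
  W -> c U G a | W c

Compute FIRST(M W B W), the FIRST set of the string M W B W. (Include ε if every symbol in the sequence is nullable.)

Add FIRST(M)\{ε} = { a, c, k }; M is nullable, continue.
Add FIRST(W) = { c }; W is not nullable, stop.

{ a, c, k }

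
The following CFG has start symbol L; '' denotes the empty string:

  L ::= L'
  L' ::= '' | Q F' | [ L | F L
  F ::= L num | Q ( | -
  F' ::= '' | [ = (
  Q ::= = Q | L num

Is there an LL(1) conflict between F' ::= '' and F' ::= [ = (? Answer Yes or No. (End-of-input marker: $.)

FIRST('') = { '' } and FIRST([ = () = { [ }.
The first is nullable but FOLLOW(F') = { $, num } is disjoint from FIRST of the second.

No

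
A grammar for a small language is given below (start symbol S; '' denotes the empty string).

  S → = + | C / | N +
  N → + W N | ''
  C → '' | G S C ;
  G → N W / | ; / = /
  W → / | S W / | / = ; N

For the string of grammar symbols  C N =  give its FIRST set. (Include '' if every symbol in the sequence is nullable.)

Add FIRST(C)\{''} = { +, /, ;, = }; C is nullable, continue.
Add FIRST(N)\{''} = { + }; N is nullable, continue.
= is a terminal; add {=} and stop.

{ +, /, ;, = }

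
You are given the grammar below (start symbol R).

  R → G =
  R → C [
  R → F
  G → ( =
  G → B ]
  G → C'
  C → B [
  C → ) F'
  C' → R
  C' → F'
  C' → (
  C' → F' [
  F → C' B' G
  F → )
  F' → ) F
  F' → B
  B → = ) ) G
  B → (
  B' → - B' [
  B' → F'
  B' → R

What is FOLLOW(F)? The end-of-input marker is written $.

In R → F: F is at the end, add FOLLOW(R) = { $, (, ), -, =, [, ] }.
In F' → ) F: F is at the end, add FOLLOW(F') = { $, (, ), -, =, [, ] }.
Union: FOLLOW(F) = { $, (, ), -, =, [, ] }.

{ $, (, ), -, =, [, ] }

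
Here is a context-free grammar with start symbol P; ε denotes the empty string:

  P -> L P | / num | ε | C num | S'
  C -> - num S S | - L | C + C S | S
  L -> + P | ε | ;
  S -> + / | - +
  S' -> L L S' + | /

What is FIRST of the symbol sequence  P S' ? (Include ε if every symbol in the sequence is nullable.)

Add FIRST(P)\{ε} = { +, -, /, ; }; P is nullable, continue.
Add FIRST(S') = { +, /, ; }; S' is not nullable, stop.

{ +, -, /, ; }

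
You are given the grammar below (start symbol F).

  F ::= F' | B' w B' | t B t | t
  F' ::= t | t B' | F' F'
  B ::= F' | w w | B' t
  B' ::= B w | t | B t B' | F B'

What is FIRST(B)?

From B ::= F': add FIRST(F') = { t }.
B ::= w w contributes {w}.
From B ::= B' t: add FIRST(B') = { t, w }.
Union: FIRST(B) = { t, w }.

{ t, w }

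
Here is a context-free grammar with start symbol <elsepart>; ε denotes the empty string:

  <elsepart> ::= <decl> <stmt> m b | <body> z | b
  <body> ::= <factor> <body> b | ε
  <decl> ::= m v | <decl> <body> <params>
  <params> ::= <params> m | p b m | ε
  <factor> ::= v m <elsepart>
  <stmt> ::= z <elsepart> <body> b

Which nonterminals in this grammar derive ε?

Directly nullable (have an ε-production): <body>, <params>.
No other nonterminal has a production whose RHS symbols are all nullable.

{ <body>, <params> }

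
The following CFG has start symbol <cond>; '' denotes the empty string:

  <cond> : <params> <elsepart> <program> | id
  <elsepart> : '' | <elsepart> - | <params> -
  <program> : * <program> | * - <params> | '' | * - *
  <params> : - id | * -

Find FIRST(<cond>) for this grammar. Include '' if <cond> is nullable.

From <cond> : <params> <elsepart> <program>: add FIRST(<params>) = { *, - }.
<cond> : id contributes {id}.
Union: FIRST(<cond>) = { *, -, id }.

{ *, -, id }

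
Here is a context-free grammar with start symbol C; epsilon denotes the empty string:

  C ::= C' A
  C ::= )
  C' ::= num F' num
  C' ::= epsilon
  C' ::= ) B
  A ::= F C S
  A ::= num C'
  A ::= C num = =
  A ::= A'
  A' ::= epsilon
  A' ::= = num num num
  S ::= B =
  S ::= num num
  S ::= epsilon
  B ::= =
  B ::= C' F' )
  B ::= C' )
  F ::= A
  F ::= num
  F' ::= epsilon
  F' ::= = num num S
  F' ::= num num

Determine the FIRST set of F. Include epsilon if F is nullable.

From F ::= A: add FIRST(A) = { ), =, num, epsilon } (including epsilon since A is nullable).
F ::= num contributes {num}.
Union: FIRST(F) = { ), =, num, epsilon }.

{ ), =, num, epsilon }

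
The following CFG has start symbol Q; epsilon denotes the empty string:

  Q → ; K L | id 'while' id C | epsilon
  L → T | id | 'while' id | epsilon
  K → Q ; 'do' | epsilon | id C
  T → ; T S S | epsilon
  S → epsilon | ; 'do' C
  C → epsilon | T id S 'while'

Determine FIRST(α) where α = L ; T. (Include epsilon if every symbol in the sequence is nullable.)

{ 'while', ;, id }

Add FIRST(L)\{epsilon} = { 'while', ;, id }; L is nullable, continue.
; is a terminal; add {;} and stop.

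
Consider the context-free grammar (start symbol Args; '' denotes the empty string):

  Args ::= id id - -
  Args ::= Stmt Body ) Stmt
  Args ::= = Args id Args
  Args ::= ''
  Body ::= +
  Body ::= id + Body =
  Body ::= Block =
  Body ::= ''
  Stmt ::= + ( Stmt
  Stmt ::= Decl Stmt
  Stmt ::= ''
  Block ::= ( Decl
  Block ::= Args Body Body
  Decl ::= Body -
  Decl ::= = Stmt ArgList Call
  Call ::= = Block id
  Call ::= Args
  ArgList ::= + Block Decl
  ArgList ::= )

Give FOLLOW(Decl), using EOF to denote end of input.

In Stmt ::= Decl Stmt: add FIRST(Stmt)\{''} = { (, ), +, -, =, id }.
  Since Stmt is nullable, also add FOLLOW(Stmt) = { EOF, (, ), +, -, =, id }.
In Block ::= ( Decl: Decl is at the end, add FOLLOW(Block) = { (, ), +, -, =, id }.
In ArgList ::= + Block Decl: Decl is at the end, add FOLLOW(ArgList) = { EOF, (, ), +, -, =, id }.
Union: FOLLOW(Decl) = { EOF, (, ), +, -, =, id }.

{ EOF, (, ), +, -, =, id }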